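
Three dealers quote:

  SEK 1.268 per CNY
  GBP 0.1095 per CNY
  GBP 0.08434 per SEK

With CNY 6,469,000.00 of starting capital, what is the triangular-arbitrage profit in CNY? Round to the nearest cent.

Profit: CNY 154,665.93

Profitable loop is CNY → GBP → SEK → CNY:
CNY 6,469,000.00 × 0.1095 = GBP 708,355.50
GBP 708,355.50 ÷ 0.08434 = SEK 8,398,808.39
SEK 8,398,808.39 ÷ 1.268 = CNY 6,623,665.93
Profit = CNY 6,623,665.93 − CNY 6,469,000.00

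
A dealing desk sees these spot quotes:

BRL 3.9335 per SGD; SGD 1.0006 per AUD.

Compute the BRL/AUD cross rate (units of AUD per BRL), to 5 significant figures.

1 BRL ÷ 3.9335 = 0.254227 SGD
0.254227 SGD ÷ 1.0006 = 0.254074 AUD

BRL/AUD = 0.25407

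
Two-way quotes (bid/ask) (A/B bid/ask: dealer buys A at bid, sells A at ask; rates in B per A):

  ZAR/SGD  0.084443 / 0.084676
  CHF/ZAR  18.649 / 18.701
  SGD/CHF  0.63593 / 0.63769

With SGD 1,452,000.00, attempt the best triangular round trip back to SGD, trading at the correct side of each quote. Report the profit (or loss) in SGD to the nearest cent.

Net profit: SGD 2,102.87

Best loop SGD → CHF → ZAR → SGD:
SGD 1,452,000.00 × 0.63593 (sell SGD at bid) = CHF 923,370.36
CHF 923,370.36 × 18.649 (sell CHF at bid) = ZAR 17,219,933.84
ZAR 17,219,933.84 × 0.084443 (sell ZAR at bid) = SGD 1,454,102.87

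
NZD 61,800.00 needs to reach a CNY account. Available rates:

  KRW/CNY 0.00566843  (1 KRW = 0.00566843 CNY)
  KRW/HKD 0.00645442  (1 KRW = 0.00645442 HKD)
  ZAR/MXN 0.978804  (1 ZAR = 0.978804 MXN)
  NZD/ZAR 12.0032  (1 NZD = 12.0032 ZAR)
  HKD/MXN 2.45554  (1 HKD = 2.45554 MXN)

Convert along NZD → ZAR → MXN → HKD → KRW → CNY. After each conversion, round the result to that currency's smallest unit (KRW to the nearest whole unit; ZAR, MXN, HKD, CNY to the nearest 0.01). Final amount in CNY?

CNY 259,680.78

NZD 61,800.00 × 12.0032 = ZAR 741,797.76
ZAR 741,797.76 × 0.978804 = MXN 726,074.61
MXN 726,074.61 ÷ 2.45554 = HKD 295,688.37
HKD 295,688.37 ÷ 0.00645442 = KRW 45,811,765
KRW 45,811,765 × 0.00566843 = CNY 259,680.78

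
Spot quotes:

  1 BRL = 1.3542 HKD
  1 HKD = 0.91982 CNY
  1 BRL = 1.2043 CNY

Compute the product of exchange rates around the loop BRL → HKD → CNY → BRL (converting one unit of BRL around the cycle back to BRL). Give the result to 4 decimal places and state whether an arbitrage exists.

Around BRL → HKD → CNY → BRL: 1 × 1.3542 × 0.91982 ÷ 1.2043 = 1.034311
Product > 1; profitable direction is BRL → HKD → CNY → BRL.

1.0343 (arbitrage exists)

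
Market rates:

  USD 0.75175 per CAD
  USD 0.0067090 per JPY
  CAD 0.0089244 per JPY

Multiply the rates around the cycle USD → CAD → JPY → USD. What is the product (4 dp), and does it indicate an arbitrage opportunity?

1.0000 (no arbitrage)

Around USD → CAD → JPY → USD: 1 ÷ 0.75175 ÷ 0.0089244 × 0.0067090 = 1.000012
Product ≈ 1 (deviation 0.001%, within rounding noise).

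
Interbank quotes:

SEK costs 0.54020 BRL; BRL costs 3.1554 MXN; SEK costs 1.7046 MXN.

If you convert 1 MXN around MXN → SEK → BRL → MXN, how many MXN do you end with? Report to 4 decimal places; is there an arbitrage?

Around MXN → SEK → BRL → MXN: 1 ÷ 1.7046 × 0.54020 × 3.1554 = 0.999969
Product ≈ 1 (deviation 0.003%, within rounding noise).

1.0000 (no arbitrage)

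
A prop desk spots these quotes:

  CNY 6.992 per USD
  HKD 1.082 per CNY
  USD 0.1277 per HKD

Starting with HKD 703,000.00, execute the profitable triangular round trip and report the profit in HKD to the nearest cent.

Profit: HKD 24,672.14

Profitable loop is HKD → CNY → USD → HKD:
HKD 703,000.00 ÷ 1.082 = CNY 649,722.74
CNY 649,722.74 ÷ 6.992 = USD 92,923.73
USD 92,923.73 ÷ 0.1277 = HKD 727,672.14
Profit = HKD 727,672.14 − HKD 703,000.00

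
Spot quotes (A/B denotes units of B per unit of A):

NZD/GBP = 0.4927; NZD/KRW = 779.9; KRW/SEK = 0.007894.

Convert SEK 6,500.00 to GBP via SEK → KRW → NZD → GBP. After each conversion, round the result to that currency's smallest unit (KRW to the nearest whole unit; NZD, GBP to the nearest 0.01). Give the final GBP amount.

SEK 6,500.00 ÷ 0.007894 = KRW 823,410
KRW 823,410 ÷ 779.9 = NZD 1,055.79
NZD 1,055.79 × 0.4927 = GBP 520.19

GBP 520.19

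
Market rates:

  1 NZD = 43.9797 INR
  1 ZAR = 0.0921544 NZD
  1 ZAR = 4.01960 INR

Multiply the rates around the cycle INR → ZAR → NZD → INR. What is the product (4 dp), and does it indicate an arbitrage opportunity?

1.0083 (arbitrage exists)

Around INR → ZAR → NZD → INR: 1 ÷ 4.01960 × 0.0921544 × 43.9797 = 1.008290
Product > 1; profitable direction is INR → ZAR → NZD → INR.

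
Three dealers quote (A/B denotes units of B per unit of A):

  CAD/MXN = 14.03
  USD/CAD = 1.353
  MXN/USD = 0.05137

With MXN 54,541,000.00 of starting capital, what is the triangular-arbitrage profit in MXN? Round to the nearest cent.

Profit: MXN 1,390,705.60

Profitable loop is MXN → CAD → USD → MXN:
MXN 54,541,000.00 ÷ 14.03 = CAD 3,887,455.45
CAD 3,887,455.45 ÷ 1.353 = USD 2,873,211.72
USD 2,873,211.72 ÷ 0.05137 = MXN 55,931,705.60
Profit = MXN 55,931,705.60 − MXN 54,541,000.00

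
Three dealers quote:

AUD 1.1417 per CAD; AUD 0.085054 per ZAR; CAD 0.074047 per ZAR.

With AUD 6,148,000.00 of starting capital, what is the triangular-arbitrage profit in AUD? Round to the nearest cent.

Profit: AUD 37,419.12

Profitable loop is AUD → CAD → ZAR → AUD:
AUD 6,148,000.00 ÷ 1.1417 = CAD 5,384,952.26
CAD 5,384,952.26 ÷ 0.074047 = ZAR 72,723,435.98
ZAR 72,723,435.98 × 0.085054 = AUD 6,185,419.12
Profit = AUD 6,185,419.12 − AUD 6,148,000.00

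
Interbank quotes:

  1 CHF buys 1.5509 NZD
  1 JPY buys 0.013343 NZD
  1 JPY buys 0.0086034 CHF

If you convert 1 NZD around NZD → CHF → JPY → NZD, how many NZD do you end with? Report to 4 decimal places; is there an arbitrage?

1.0000 (no arbitrage)

Around NZD → CHF → JPY → NZD: 1 ÷ 1.5509 ÷ 0.0086034 × 0.013343 = 0.999999
Product ≈ 1 (deviation 0.000%, within rounding noise).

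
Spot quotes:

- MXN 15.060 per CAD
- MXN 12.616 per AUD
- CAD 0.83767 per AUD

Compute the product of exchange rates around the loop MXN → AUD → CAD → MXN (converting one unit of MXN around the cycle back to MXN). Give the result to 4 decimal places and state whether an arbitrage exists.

Around MXN → AUD → CAD → MXN: 1 ÷ 12.616 × 0.83767 × 15.060 = 0.999945
Product ≈ 1 (deviation 0.005%, within rounding noise).

0.9999 (no arbitrage)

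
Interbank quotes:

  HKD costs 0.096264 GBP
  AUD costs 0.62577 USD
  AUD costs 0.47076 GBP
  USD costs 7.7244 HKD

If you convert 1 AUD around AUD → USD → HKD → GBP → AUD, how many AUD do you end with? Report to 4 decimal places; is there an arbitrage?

0.9884 (arbitrage exists)

Around AUD → USD → HKD → GBP → AUD: 1 × 0.62577 × 7.7244 × 0.096264 ÷ 0.47076 = 0.988425
Product < 1; profitable direction is AUD → GBP → HKD → USD → AUD.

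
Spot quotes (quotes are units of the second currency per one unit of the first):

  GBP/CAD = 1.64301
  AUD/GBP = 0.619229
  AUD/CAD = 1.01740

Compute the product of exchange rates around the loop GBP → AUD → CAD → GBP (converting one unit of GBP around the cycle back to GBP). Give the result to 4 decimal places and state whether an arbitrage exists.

1.0000 (no arbitrage)

Around GBP → AUD → CAD → GBP: 1 ÷ 0.619229 × 1.01740 ÷ 1.64301 = 1.000001
Product ≈ 1 (deviation 0.000%, within rounding noise).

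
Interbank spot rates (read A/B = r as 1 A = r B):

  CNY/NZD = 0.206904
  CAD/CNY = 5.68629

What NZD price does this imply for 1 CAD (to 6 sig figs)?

1 CAD × 5.68629 = 5.68629 CNY
5.68629 CNY × 0.206904 = 1.17652 NZD

CAD/NZD = 1.17652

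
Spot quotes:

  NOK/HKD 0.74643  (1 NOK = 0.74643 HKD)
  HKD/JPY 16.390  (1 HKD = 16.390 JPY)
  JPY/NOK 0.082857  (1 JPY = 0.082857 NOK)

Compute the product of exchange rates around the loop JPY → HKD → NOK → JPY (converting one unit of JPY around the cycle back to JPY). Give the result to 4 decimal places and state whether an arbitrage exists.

Around JPY → HKD → NOK → JPY: 1 ÷ 16.390 ÷ 0.74643 ÷ 0.082857 = 0.986513
Product < 1; profitable direction is JPY → NOK → HKD → JPY.

0.9865 (arbitrage exists)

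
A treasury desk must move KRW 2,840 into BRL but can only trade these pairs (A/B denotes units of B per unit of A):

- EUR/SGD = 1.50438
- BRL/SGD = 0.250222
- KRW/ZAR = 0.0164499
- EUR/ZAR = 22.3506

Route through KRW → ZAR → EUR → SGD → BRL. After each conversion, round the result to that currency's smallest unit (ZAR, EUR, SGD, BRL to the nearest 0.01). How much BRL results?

KRW 2,840 × 0.0164499 = ZAR 46.72
ZAR 46.72 ÷ 22.3506 = EUR 2.09
EUR 2.09 × 1.50438 = SGD 3.14
SGD 3.14 ÷ 0.250222 = BRL 12.55

BRL 12.55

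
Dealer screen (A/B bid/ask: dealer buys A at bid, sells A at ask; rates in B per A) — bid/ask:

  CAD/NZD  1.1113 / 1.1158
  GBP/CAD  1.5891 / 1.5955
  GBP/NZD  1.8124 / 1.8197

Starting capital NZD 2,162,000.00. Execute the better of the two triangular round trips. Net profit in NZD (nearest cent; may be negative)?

Best loop NZD → CAD → GBP → NZD:
NZD 2,162,000.00 ÷ 1.1158 (buy CAD at ask) = CAD 1,937,623.23
CAD 1,937,623.23 ÷ 1.5955 (buy GBP at ask) = GBP 1,214,430.10
GBP 1,214,430.10 × 1.8124 (sell GBP at bid) = NZD 2,201,033.12

Net profit: NZD 39,033.12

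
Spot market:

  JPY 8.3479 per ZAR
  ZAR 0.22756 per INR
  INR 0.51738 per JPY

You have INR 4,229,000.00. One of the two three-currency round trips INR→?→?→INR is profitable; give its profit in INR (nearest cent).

Profit: INR 73,836.91

Profitable loop is INR → JPY → ZAR → INR:
INR 4,229,000.00 ÷ 0.51738 = JPY 8,173,876
JPY 8,173,876 ÷ 8.3479 = ZAR 979,153.57
ZAR 979,153.57 ÷ 0.22756 = INR 4,302,836.91
Profit = INR 4,302,836.91 − INR 4,229,000.00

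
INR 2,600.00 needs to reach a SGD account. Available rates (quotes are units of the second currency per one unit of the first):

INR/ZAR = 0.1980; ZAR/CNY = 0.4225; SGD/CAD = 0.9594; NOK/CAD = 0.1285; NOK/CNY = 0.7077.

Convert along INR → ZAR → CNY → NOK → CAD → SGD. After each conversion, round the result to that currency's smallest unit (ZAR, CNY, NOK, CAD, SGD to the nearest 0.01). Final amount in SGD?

SGD 41.16

INR 2,600.00 × 0.1980 = ZAR 514.80
ZAR 514.80 × 0.4225 = CNY 217.50
CNY 217.50 ÷ 0.7077 = NOK 307.33
NOK 307.33 × 0.1285 = CAD 39.49
CAD 39.49 ÷ 0.9594 = SGD 41.16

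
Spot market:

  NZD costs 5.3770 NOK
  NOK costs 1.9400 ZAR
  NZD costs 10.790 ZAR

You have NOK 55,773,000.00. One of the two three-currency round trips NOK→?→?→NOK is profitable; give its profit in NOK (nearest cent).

Profitable loop is NOK → NZD → ZAR → NOK:
NOK 55,773,000.00 ÷ 5.3770 = NZD 10,372,512.55
NZD 10,372,512.55 × 10.790 = ZAR 111,919,410.45
ZAR 111,919,410.45 ÷ 1.9400 = NOK 57,690,417.76
Profit = NOK 57,690,417.76 − NOK 55,773,000.00

Profit: NOK 1,917,417.76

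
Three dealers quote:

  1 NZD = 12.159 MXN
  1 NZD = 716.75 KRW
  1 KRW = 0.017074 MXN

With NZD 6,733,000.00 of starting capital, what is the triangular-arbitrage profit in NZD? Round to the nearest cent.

Profit: NZD 43,629.39

Profitable loop is NZD → KRW → MXN → NZD:
NZD 6,733,000.00 × 716.75 = KRW 4,825,877,750
KRW 4,825,877,750 × 0.017074 = MXN 82,397,036.70
MXN 82,397,036.70 ÷ 12.159 = NZD 6,776,629.39
Profit = NZD 6,776,629.39 − NZD 6,733,000.00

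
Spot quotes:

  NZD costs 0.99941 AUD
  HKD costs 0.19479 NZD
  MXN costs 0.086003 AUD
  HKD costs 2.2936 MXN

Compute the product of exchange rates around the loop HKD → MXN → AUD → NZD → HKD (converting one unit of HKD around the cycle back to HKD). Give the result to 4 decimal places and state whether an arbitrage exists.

Around HKD → MXN → AUD → NZD → HKD: 1 × 2.2936 × 0.086003 ÷ 0.99941 ÷ 0.19479 = 1.013260
Product > 1; profitable direction is HKD → MXN → AUD → NZD → HKD.

1.0133 (arbitrage exists)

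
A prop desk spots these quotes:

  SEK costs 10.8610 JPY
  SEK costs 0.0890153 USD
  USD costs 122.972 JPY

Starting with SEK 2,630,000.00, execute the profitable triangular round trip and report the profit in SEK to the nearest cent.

Profitable loop is SEK → USD → JPY → SEK:
SEK 2,630,000.00 × 0.0890153 = USD 234,110.24
USD 234,110.24 × 122.972 = JPY 28,789,004
JPY 28,789,004 ÷ 10.8610 = SEK 2,650,677.13
Profit = SEK 2,650,677.13 − SEK 2,630,000.00

Profit: SEK 20,677.13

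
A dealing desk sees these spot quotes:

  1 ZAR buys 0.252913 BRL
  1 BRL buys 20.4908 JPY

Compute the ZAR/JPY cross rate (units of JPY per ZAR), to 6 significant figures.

ZAR/JPY = 5.18239

1 ZAR × 0.252913 = 0.252913 BRL
0.252913 BRL × 20.4908 = 5.18239 JPY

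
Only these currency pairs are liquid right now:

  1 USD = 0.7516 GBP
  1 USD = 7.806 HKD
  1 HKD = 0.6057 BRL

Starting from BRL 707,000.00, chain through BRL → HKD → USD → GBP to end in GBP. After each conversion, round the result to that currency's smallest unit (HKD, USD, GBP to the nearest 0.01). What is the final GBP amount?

BRL 707,000.00 ÷ 0.6057 = HKD 1,167,244.51
HKD 1,167,244.51 ÷ 7.806 = USD 149,531.71
USD 149,531.71 × 0.7516 = GBP 112,388.03

GBP 112,388.03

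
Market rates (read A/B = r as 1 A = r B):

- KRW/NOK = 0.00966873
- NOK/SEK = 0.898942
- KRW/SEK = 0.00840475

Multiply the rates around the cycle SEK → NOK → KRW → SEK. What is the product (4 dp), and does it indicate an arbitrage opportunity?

0.9670 (arbitrage exists)

Around SEK → NOK → KRW → SEK: 1 ÷ 0.898942 ÷ 0.00966873 × 0.00840475 = 0.966994
Product < 1; profitable direction is SEK → KRW → NOK → SEK.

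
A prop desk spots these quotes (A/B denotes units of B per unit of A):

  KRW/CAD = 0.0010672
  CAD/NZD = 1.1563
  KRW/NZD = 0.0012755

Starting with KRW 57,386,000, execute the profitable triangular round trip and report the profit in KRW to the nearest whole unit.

Profitable loop is KRW → NZD → CAD → KRW:
KRW 57,386,000 × 0.0012755 = NZD 73,195.84
NZD 73,195.84 ÷ 1.1563 = CAD 63,301.78
CAD 63,301.78 ÷ 0.0010672 = KRW 59,315,757
Profit = KRW 59,315,757 − KRW 57,386,000

Profit: KRW 1,929,757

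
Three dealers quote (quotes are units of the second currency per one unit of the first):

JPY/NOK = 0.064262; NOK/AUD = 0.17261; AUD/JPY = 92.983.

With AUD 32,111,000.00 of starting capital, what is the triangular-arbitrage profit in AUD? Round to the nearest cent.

Profit: AUD 1,008,027.45

Profitable loop is AUD → JPY → NOK → AUD:
AUD 32,111,000.00 × 92.983 = JPY 2,985,777,113
JPY 2,985,777,113 × 0.064262 = NOK 191,872,008.84
NOK 191,872,008.84 × 0.17261 = AUD 33,119,027.45
Profit = AUD 33,119,027.45 − AUD 32,111,000.00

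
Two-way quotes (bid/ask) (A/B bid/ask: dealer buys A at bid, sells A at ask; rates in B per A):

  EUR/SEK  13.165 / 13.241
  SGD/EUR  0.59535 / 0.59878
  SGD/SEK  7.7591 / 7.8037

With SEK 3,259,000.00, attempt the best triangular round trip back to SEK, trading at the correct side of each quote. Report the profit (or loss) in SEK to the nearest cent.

Best loop SEK → SGD → EUR → SEK:
SEK 3,259,000.00 ÷ 7.8037 (buy SGD at ask) = SGD 417,622.41
SGD 417,622.41 × 0.59535 (sell SGD at bid) = EUR 248,631.50
EUR 248,631.50 × 13.165 (sell EUR at bid) = SEK 3,273,233.72

Net profit: SEK 14,233.72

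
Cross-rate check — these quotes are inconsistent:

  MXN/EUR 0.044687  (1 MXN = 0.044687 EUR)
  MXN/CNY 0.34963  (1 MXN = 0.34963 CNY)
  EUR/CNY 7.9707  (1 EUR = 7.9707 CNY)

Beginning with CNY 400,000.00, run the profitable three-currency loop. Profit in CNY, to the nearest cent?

Profitable loop is CNY → MXN → EUR → CNY:
CNY 400,000.00 ÷ 0.34963 = MXN 1,144,066.58
MXN 1,144,066.58 × 0.044687 = EUR 51,124.90
EUR 51,124.90 × 7.9707 = CNY 407,501.27
Profit = CNY 407,501.27 − CNY 400,000.00

Profit: CNY 7,501.27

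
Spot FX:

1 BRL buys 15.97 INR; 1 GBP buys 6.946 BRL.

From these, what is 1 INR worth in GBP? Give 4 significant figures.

INR/GBP = 0.009015

1 INR ÷ 15.97 = 0.0626174 BRL
0.0626174 BRL ÷ 6.946 = 0.00901489 GBP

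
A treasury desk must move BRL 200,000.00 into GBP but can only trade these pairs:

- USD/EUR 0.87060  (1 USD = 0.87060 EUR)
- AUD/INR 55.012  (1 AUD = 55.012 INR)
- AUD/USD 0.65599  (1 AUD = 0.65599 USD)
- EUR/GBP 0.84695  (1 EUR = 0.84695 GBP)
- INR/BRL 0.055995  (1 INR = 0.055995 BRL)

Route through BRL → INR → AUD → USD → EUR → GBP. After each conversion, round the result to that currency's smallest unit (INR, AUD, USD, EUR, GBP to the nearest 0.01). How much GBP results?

BRL 200,000.00 ÷ 0.055995 = INR 3,571,747.48
INR 3,571,747.48 ÷ 55.012 = AUD 64,926.70
AUD 64,926.70 × 0.65599 = USD 42,591.27
USD 42,591.27 × 0.87060 = EUR 37,079.96
EUR 37,079.96 × 0.84695 = GBP 31,404.87

GBP 31,404.87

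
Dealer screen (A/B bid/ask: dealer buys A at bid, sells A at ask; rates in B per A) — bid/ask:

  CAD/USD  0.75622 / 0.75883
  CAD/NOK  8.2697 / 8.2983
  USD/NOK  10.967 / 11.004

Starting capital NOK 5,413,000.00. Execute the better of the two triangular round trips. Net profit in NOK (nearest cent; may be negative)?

Net result: NOK -3,154.05 (no profitable arbitrage after spreads)

Best loop NOK → CAD → USD → NOK:
NOK 5,413,000.00 ÷ 8.2983 (buy CAD at ask) = CAD 652,302.28
CAD 652,302.28 × 0.75622 (sell CAD at bid) = USD 493,284.03
USD 493,284.03 × 10.967 (sell USD at bid) = NOK 5,409,845.95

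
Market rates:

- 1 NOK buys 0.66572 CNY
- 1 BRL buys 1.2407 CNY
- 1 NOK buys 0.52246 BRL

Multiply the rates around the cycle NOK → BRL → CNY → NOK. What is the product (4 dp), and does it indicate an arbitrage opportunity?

Around NOK → BRL → CNY → NOK: 1 × 0.52246 × 1.2407 ÷ 0.66572 = 0.973707
Product < 1; profitable direction is NOK → CNY → BRL → NOK.

0.9737 (arbitrage exists)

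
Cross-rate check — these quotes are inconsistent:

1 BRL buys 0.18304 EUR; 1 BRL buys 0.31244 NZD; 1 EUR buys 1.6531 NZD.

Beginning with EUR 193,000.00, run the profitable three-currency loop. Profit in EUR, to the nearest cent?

Profitable loop is EUR → BRL → NZD → EUR:
EUR 193,000.00 ÷ 0.18304 = BRL 1,054,414.34
BRL 1,054,414.34 × 0.31244 = NZD 329,441.22
NZD 329,441.22 ÷ 1.6531 = EUR 199,286.92
Profit = EUR 199,286.92 − EUR 193,000.00

Profit: EUR 6,286.92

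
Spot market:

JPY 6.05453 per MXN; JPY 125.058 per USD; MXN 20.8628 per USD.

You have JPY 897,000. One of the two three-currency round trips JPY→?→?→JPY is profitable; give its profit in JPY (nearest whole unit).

Profitable loop is JPY → USD → MXN → JPY:
JPY 897,000 ÷ 125.058 = USD 7,172.67
USD 7,172.67 × 20.8628 = MXN 149,642.02
MXN 149,642.02 × 6.05453 = JPY 906,012
Profit = JPY 906,012 − JPY 897,000

Profit: JPY 9,012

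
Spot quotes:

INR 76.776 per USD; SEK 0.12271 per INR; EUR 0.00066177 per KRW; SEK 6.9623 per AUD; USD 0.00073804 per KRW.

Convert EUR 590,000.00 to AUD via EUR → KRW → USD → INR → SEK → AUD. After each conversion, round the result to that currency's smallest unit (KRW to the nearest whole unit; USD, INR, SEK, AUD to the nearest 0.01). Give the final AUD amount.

EUR 590,000.00 ÷ 0.00066177 = KRW 891,548,423
KRW 891,548,423 × 0.00073804 = USD 657,998.40
USD 657,998.40 × 76.776 = INR 50,518,485.16
INR 50,518,485.16 × 0.12271 = SEK 6,199,123.31
SEK 6,199,123.31 ÷ 6.9623 = AUD 890,384.40

AUD 890,384.40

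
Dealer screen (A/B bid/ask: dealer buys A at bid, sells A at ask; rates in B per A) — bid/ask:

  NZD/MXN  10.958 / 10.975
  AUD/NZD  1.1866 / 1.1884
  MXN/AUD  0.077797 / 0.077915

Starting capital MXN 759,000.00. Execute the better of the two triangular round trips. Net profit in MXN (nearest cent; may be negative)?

Best loop MXN → AUD → NZD → MXN:
MXN 759,000.00 × 0.077797 (sell MXN at bid) = AUD 59,047.92
AUD 59,047.92 × 1.1866 (sell AUD at bid) = NZD 70,066.27
NZD 70,066.27 × 10.958 (sell NZD at bid) = MXN 767,786.14

Net profit: MXN 8,786.14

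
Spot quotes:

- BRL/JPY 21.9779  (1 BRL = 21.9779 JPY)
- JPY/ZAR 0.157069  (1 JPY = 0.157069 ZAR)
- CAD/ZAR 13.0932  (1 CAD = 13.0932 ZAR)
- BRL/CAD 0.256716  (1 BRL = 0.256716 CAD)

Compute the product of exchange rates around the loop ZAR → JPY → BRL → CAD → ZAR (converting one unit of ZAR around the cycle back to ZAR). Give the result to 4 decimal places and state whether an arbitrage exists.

0.9737 (arbitrage exists)

Around ZAR → JPY → BRL → CAD → ZAR: 1 ÷ 0.157069 ÷ 21.9779 × 0.256716 × 13.0932 = 0.973693
Product < 1; profitable direction is ZAR → CAD → BRL → JPY → ZAR.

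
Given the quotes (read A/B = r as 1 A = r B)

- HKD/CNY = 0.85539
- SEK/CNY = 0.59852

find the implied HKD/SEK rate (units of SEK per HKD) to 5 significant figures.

HKD/SEK = 1.4292

1 HKD × 0.85539 = 0.85539 CNY
0.85539 CNY ÷ 0.59852 = 1.42918 SEK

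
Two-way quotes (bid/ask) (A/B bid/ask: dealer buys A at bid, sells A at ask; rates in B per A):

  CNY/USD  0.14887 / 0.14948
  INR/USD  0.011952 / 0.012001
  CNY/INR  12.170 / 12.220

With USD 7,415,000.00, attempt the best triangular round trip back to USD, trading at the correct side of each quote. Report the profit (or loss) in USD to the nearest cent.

Best loop USD → INR → CNY → USD:
USD 7,415,000.00 ÷ 0.012001 (buy INR at ask) = INR 617,865,177.90
INR 617,865,177.90 ÷ 12.220 (buy CNY at ask) = CNY 50,561,798.52
CNY 50,561,798.52 × 0.14887 (sell CNY at bid) = USD 7,527,134.95

Net profit: USD 112,134.95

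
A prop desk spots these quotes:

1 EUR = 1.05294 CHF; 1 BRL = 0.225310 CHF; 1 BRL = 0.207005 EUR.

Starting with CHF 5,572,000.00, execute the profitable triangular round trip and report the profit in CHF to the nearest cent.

Profit: CHF 187,796.18

Profitable loop is CHF → EUR → BRL → CHF:
CHF 5,572,000.00 ÷ 1.05294 = EUR 5,291,849.49
EUR 5,291,849.49 ÷ 0.207005 = BRL 25,563,872.80
BRL 25,563,872.80 × 0.225310 = CHF 5,759,796.18
Profit = CHF 5,759,796.18 − CHF 5,572,000.00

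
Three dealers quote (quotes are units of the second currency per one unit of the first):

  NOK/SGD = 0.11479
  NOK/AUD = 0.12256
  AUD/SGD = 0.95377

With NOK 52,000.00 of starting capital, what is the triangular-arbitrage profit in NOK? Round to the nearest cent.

Profitable loop is NOK → AUD → SGD → NOK:
NOK 52,000.00 × 0.12256 = AUD 6,373.12
AUD 6,373.12 × 0.95377 = SGD 6,078.49
SGD 6,078.49 ÷ 0.11479 = NOK 52,953.14
Profit = NOK 52,953.14 − NOK 52,000.00

Profit: NOK 953.14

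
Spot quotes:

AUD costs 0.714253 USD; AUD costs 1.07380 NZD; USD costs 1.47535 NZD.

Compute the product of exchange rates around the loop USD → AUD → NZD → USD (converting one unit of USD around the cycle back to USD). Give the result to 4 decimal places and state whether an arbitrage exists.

Around USD → AUD → NZD → USD: 1 ÷ 0.714253 × 1.07380 ÷ 1.47535 = 1.019005
Product > 1; profitable direction is USD → AUD → NZD → USD.

1.0190 (arbitrage exists)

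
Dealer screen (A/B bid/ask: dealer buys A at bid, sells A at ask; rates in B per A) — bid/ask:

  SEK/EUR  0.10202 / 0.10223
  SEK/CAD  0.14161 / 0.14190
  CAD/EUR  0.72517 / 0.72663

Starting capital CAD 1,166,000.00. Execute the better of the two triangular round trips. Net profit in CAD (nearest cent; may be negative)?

Net profit: CAD 5,261.70

Best loop CAD → EUR → SEK → CAD:
CAD 1,166,000.00 × 0.72517 (sell CAD at bid) = EUR 845,548.22
EUR 845,548.22 ÷ 0.10223 (buy SEK at ask) = SEK 8,271,038.05
SEK 8,271,038.05 × 0.14161 (sell SEK at bid) = CAD 1,171,261.70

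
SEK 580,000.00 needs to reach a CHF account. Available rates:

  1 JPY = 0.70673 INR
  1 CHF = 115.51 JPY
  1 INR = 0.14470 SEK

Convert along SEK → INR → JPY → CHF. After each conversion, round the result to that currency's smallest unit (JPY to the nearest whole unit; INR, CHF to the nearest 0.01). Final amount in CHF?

SEK 580,000.00 ÷ 0.14470 = INR 4,008,293.02
INR 4,008,293.02 ÷ 0.70673 = JPY 5,671,604
JPY 5,671,604 ÷ 115.51 = CHF 49,100.55

CHF 49,100.55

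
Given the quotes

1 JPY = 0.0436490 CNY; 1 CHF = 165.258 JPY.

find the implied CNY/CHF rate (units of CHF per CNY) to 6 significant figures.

CNY/CHF = 0.138632

1 CNY ÷ 0.0436490 = 22.91 JPY
22.91 JPY ÷ 165.258 = 0.138632 CHF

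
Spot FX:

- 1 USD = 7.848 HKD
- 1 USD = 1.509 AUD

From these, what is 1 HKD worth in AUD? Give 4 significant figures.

1 HKD ÷ 7.848 = 0.127421 USD
0.127421 USD × 1.509 = 0.192278 AUD

HKD/AUD = 0.1923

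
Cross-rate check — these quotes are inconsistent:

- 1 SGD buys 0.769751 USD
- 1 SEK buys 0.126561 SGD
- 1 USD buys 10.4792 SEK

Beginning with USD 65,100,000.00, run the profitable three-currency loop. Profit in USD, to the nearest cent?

Profitable loop is USD → SEK → SGD → USD:
USD 65,100,000.00 × 10.4792 = SEK 682,195,920.00
SEK 682,195,920.00 × 0.126561 = SGD 86,339,397.83
SGD 86,339,397.83 × 0.769751 = USD 66,459,837.82
Profit = USD 66,459,837.82 − USD 65,100,000.00

Profit: USD 1,359,837.82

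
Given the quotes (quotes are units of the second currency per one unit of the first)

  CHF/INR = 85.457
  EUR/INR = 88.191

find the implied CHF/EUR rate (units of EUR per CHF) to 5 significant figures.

CHF/EUR = 0.96900

1 CHF × 85.457 = 85.457 INR
85.457 INR ÷ 88.191 = 0.968999 EUR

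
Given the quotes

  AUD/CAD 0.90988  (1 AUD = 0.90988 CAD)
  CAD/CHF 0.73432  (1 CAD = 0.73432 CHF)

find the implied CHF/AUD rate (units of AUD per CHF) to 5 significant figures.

1 CHF ÷ 0.73432 = 1.3618 CAD
1.3618 CAD ÷ 0.90988 = 1.49669 AUD

CHF/AUD = 1.4967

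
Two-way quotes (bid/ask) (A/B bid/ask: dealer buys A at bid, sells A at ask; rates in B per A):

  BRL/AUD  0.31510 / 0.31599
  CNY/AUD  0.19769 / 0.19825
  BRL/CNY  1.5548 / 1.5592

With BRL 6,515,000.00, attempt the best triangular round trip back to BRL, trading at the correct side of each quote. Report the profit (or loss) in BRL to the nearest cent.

Net profit: BRL 126,218.99

Best loop BRL → AUD → CNY → BRL:
BRL 6,515,000.00 × 0.31510 (sell BRL at bid) = AUD 2,052,876.50
AUD 2,052,876.50 ÷ 0.19825 (buy CNY at ask) = CNY 10,354,988.65
CNY 10,354,988.65 ÷ 1.5592 (buy BRL at ask) = BRL 6,641,218.99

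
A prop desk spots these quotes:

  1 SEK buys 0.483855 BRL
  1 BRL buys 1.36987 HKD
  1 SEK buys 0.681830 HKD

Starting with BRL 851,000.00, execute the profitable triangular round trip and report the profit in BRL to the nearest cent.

Profit: BRL 24,409.14

Profitable loop is BRL → SEK → HKD → BRL:
BRL 851,000.00 ÷ 0.483855 = SEK 1,758,791.37
SEK 1,758,791.37 × 0.681830 = HKD 1,199,196.72
HKD 1,199,196.72 ÷ 1.36987 = BRL 875,409.14
Profit = BRL 875,409.14 − BRL 851,000.00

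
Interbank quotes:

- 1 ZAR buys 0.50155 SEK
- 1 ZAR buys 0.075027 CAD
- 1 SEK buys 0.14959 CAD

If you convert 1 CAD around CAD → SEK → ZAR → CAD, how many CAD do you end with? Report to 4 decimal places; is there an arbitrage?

Around CAD → SEK → ZAR → CAD: 1 ÷ 0.14959 ÷ 0.50155 × 0.075027 = 1.000002
Product ≈ 1 (deviation 0.000%, within rounding noise).

1.0000 (no arbitrage)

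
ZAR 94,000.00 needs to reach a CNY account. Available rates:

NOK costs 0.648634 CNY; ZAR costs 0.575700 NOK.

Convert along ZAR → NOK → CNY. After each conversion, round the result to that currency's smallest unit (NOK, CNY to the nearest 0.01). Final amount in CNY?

CNY 35,101.35

ZAR 94,000.00 × 0.575700 = NOK 54,115.80
NOK 54,115.80 × 0.648634 = CNY 35,101.35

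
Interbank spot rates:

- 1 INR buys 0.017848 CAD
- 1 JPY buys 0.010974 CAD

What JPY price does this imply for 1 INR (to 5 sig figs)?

1 INR × 0.017848 = 0.017848 CAD
0.017848 CAD ÷ 0.010974 = 1.62639 JPY

INR/JPY = 1.6264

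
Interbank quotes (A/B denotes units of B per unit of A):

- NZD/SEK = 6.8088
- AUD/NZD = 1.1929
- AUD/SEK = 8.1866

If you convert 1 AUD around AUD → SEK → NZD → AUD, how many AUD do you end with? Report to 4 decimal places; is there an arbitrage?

Around AUD → SEK → NZD → AUD: 1 × 8.1866 ÷ 6.8088 ÷ 1.1929 = 1.007927
Product > 1; profitable direction is AUD → SEK → NZD → AUD.

1.0079 (arbitrage exists)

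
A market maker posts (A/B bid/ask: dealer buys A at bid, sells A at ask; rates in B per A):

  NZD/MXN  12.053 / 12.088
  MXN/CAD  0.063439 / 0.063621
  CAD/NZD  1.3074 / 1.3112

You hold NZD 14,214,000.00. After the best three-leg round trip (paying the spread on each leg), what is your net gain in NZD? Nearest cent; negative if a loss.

Net result: NZD -4,582.44 (no profitable arbitrage after spreads)

Best loop NZD → MXN → CAD → NZD:
NZD 14,214,000.00 × 12.053 (sell NZD at bid) = MXN 171,321,342.00
MXN 171,321,342.00 × 0.063439 (sell MXN at bid) = CAD 10,868,454.62
CAD 10,868,454.62 × 1.3074 (sell CAD at bid) = NZD 14,209,417.56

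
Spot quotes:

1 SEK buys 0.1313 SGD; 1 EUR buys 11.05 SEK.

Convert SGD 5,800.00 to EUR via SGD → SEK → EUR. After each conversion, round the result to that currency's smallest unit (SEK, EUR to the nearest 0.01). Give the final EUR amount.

SGD 5,800.00 ÷ 0.1313 = SEK 44,173.65
SEK 44,173.65 ÷ 11.05 = EUR 3,997.62

EUR 3,997.62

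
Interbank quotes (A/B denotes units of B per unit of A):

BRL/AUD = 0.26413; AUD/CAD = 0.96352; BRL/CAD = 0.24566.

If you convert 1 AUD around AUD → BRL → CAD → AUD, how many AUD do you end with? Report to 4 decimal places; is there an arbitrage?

Around AUD → BRL → CAD → AUD: 1 ÷ 0.26413 × 0.24566 ÷ 0.96352 = 0.965286
Product < 1; profitable direction is AUD → CAD → BRL → AUD.

0.9653 (arbitrage exists)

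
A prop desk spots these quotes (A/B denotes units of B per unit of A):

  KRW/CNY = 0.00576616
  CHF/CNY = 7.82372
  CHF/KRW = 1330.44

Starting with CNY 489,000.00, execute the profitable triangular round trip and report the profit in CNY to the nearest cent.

Profit: CNY 9,700.93

Profitable loop is CNY → KRW → CHF → CNY:
CNY 489,000.00 ÷ 0.00576616 = KRW 84,805,139
KRW 84,805,139 ÷ 1330.44 = CHF 63,742.17
CHF 63,742.17 × 7.82372 = CNY 498,700.93
Profit = CNY 498,700.93 − CNY 489,000.00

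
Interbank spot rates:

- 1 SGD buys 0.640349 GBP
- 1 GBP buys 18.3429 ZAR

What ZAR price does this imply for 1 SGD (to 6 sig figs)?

1 SGD × 0.640349 = 0.640349 GBP
0.640349 GBP × 18.3429 = 11.7459 ZAR

SGD/ZAR = 11.7459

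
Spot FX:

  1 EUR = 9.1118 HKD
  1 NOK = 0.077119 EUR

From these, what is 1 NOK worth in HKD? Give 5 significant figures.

NOK/HKD = 0.70269

1 NOK × 0.077119 = 0.077119 EUR
0.077119 EUR × 9.1118 = 0.702693 HKD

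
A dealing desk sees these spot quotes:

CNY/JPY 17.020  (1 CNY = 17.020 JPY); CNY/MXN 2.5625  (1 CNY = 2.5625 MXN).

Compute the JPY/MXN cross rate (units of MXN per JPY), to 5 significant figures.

JPY/MXN = 0.15056

1 JPY ÷ 17.020 = 0.0587544 CNY
0.0587544 CNY × 2.5625 = 0.150558 MXN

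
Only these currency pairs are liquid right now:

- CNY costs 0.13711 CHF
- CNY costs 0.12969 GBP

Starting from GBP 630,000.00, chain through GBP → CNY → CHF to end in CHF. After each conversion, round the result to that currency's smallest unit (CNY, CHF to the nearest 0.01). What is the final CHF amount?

GBP 630,000.00 ÷ 0.12969 = CNY 4,857,737.68
CNY 4,857,737.68 × 0.13711 = CHF 666,044.41

CHF 666,044.41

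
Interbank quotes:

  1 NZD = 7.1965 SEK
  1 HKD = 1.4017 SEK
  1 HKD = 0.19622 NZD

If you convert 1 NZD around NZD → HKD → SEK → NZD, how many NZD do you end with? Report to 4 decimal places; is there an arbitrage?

Around NZD → HKD → SEK → NZD: 1 ÷ 0.19622 × 1.4017 ÷ 7.1965 = 0.992637
Product < 1; profitable direction is NZD → SEK → HKD → NZD.

0.9926 (arbitrage exists)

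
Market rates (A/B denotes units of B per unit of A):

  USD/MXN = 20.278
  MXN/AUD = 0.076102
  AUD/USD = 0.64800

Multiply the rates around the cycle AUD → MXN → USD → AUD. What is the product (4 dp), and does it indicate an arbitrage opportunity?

Around AUD → MXN → USD → AUD: 1 ÷ 0.076102 ÷ 20.278 ÷ 0.64800 = 1.000009
Product ≈ 1 (deviation 0.001%, within rounding noise).

1.0000 (no arbitrage)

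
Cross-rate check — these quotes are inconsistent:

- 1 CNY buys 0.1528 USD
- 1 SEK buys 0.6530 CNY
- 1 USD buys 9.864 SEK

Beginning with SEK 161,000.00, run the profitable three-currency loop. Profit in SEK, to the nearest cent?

Profitable loop is SEK → USD → CNY → SEK:
SEK 161,000.00 ÷ 9.864 = USD 16,321.98
USD 16,321.98 ÷ 0.1528 = CNY 106,819.23
CNY 106,819.23 ÷ 0.6530 = SEK 163,582.29
Profit = SEK 163,582.29 − SEK 161,000.00

Profit: SEK 2,582.29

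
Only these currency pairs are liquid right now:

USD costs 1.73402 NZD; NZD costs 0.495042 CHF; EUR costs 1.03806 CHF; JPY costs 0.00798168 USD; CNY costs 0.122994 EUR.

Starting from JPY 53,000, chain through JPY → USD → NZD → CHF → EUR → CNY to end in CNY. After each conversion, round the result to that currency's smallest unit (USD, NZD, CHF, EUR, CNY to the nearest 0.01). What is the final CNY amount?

CNY 2,844.20

JPY 53,000 × 0.00798168 = USD 423.03
USD 423.03 × 1.73402 = NZD 733.54
NZD 733.54 × 0.495042 = CHF 363.13
CHF 363.13 ÷ 1.03806 = EUR 349.82
EUR 349.82 ÷ 0.122994 = CNY 2,844.20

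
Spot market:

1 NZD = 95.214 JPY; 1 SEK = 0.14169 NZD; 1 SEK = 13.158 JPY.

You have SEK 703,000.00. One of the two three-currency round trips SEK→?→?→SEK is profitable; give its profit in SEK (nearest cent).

Profit: SEK 17,784.52

Profitable loop is SEK → NZD → JPY → SEK:
SEK 703,000.00 × 0.14169 = NZD 99,608.07
NZD 99,608.07 × 95.214 = JPY 9,484,083
JPY 9,484,083 ÷ 13.158 = SEK 720,784.52
Profit = SEK 720,784.52 − SEK 703,000.00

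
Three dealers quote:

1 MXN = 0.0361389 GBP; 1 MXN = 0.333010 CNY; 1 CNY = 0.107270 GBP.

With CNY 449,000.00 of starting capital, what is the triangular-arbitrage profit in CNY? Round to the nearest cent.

Profit: CNY 5,240.35

Profitable loop is CNY → MXN → GBP → CNY:
CNY 449,000.00 ÷ 0.333010 = MXN 1,348,307.86
MXN 1,348,307.86 × 0.0361389 = GBP 48,726.36
GBP 48,726.36 ÷ 0.107270 = CNY 454,240.35
Profit = CNY 454,240.35 − CNY 449,000.00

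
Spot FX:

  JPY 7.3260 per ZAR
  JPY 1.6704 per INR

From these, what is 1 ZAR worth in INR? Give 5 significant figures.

ZAR/INR = 4.3858

1 ZAR × 7.3260 = 7.326 JPY
7.326 JPY ÷ 1.6704 = 4.38578 INR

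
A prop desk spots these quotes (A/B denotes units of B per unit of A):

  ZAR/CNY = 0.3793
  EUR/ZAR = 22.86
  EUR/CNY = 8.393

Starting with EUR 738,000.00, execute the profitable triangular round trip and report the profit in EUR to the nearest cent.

Profitable loop is EUR → ZAR → CNY → EUR:
EUR 738,000.00 × 22.86 = ZAR 16,870,680.00
ZAR 16,870,680.00 × 0.3793 = CNY 6,399,048.92
CNY 6,399,048.92 ÷ 8.393 = EUR 762,426.89
Profit = EUR 762,426.89 − EUR 738,000.00

Profit: EUR 24,426.89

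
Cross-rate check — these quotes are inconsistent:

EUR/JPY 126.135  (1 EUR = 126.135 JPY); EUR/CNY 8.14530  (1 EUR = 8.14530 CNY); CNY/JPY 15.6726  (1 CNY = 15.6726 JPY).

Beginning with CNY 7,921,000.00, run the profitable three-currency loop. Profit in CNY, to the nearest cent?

Profitable loop is CNY → JPY → EUR → CNY:
CNY 7,921,000.00 × 15.6726 = JPY 124,142,665
JPY 124,142,665 ÷ 126.135 = EUR 984,204.74
EUR 984,204.74 × 8.14530 = CNY 8,016,642.85
Profit = CNY 8,016,642.85 − CNY 7,921,000.00

Profit: CNY 95,642.85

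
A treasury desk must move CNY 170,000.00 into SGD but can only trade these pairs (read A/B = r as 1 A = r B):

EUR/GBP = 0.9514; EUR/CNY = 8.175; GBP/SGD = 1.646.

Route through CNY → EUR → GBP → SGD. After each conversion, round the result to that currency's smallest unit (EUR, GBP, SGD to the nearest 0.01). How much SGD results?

CNY 170,000.00 ÷ 8.175 = EUR 20,795.11
EUR 20,795.11 × 0.9514 = GBP 19,784.47
GBP 19,784.47 × 1.646 = SGD 32,565.24

SGD 32,565.24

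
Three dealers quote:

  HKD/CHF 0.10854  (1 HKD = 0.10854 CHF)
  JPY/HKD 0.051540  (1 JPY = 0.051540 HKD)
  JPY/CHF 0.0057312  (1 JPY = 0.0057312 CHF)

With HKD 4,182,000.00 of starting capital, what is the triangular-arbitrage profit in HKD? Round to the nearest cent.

Profit: HKD 102,452.78

Profitable loop is HKD → JPY → CHF → HKD:
HKD 4,182,000.00 ÷ 0.051540 = JPY 81,140,861
JPY 81,140,861 × 0.0057312 = CHF 465,034.51
CHF 465,034.51 ÷ 0.10854 = HKD 4,284,452.78
Profit = HKD 4,284,452.78 − HKD 4,182,000.00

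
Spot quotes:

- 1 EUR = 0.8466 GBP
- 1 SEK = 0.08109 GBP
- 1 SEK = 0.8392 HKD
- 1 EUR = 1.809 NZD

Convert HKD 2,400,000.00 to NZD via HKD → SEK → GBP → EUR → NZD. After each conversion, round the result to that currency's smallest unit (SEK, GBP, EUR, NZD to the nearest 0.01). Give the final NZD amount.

NZD 495,533.91

HKD 2,400,000.00 ÷ 0.8392 = SEK 2,859,866.54
SEK 2,859,866.54 × 0.08109 = GBP 231,906.58
GBP 231,906.58 ÷ 0.8466 = EUR 273,926.98
EUR 273,926.98 × 1.809 = NZD 495,533.91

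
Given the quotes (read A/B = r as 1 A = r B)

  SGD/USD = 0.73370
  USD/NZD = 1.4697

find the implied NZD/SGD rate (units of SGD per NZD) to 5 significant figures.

NZD/SGD = 0.92737

1 NZD ÷ 1.4697 = 0.680411 USD
0.680411 USD ÷ 0.73370 = 0.927369 SGD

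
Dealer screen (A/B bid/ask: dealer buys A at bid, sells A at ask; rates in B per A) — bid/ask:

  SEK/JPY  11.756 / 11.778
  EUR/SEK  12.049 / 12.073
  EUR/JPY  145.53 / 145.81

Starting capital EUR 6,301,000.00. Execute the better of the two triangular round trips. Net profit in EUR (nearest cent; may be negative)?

Net profit: EUR 147,745.80

Best loop EUR → JPY → SEK → EUR:
EUR 6,301,000.00 × 145.53 (sell EUR at bid) = JPY 916,984,530
JPY 916,984,530 ÷ 11.778 (buy SEK at ask) = SEK 77,855,708.10
SEK 77,855,708.10 ÷ 12.073 (buy EUR at ask) = EUR 6,448,745.80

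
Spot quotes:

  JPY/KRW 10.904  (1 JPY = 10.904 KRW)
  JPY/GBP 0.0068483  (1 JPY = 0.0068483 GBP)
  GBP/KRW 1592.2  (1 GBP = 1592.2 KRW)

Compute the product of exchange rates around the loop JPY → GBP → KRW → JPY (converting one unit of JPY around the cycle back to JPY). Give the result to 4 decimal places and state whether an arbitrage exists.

1.0000 (no arbitrage)

Around JPY → GBP → KRW → JPY: 1 × 0.0068483 × 1592.2 ÷ 10.904 = 0.999987
Product ≈ 1 (deviation 0.001%, within rounding noise).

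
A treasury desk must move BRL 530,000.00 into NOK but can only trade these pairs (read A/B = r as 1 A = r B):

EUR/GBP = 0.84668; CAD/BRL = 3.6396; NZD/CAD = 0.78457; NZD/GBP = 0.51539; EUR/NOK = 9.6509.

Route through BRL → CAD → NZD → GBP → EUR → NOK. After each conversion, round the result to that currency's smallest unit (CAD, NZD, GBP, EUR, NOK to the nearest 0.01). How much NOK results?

NOK 1,090,372.87

BRL 530,000.00 ÷ 3.6396 = CAD 145,620.40
CAD 145,620.40 ÷ 0.78457 = NZD 185,605.36
NZD 185,605.36 × 0.51539 = GBP 95,659.15
GBP 95,659.15 ÷ 0.84668 = EUR 112,981.47
EUR 112,981.47 × 9.6509 = NOK 1,090,372.87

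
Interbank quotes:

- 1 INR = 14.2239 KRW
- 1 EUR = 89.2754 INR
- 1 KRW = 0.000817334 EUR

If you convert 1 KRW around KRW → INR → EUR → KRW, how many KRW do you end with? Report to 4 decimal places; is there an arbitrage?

Around KRW → INR → EUR → KRW: 1 ÷ 14.2239 ÷ 89.2754 ÷ 0.000817334 = 0.963496
Product < 1; profitable direction is KRW → EUR → INR → KRW.

0.9635 (arbitrage exists)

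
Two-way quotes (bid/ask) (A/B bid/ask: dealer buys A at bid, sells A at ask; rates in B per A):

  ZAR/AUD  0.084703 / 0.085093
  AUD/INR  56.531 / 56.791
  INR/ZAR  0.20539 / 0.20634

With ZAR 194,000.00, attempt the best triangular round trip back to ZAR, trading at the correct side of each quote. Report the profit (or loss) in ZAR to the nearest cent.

Best loop ZAR → INR → AUD → ZAR:
ZAR 194,000.00 ÷ 0.20634 (buy INR at ask) = INR 940,195.79
INR 940,195.79 ÷ 56.791 (buy AUD at ask) = AUD 16,555.37
AUD 16,555.37 ÷ 0.085093 (buy ZAR at ask) = ZAR 194,556.15

Net profit: ZAR 556.15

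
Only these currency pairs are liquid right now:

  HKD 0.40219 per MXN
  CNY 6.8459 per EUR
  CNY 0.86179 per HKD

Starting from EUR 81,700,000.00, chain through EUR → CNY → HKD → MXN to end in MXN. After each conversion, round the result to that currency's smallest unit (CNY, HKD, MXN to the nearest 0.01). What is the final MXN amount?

MXN 1,613,689,187.50

EUR 81,700,000.00 × 6.8459 = CNY 559,310,030.00
CNY 559,310,030.00 ÷ 0.86179 = HKD 649,009,654.32
HKD 649,009,654.32 ÷ 0.40219 = MXN 1,613,689,187.50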